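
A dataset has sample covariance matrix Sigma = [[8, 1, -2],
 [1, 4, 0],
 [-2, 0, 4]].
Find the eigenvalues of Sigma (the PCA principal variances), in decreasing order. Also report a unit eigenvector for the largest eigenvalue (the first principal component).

Step 1 — characteristic polynomial p(λ) = det(λI - Sigma) = λ³ - tr·λ² + c_1·λ - det, where tr = trace, c_1 = sum of the principal 2×2 minors, det = det(Sigma):
  tr = 8 + 4 + 4 = 16,
  c_1 = (8·4 - (1)²) + (8·4 - (-2)²) + (4·4 - (0)²) = 31 + 28 + 16 = 75,
  det = 8·(4·4 - (0)²) - (1)·((1)·4 - (0)·(-2)) + (-2)·((1)·(0) - 4·(-2)) = 8·(16) - (1)·(4) + (-2)·(8) = 108.
  So p(λ) = λ³ - 16λ² + 75λ - 108.
Step 2 — look for an integer root (rational root theorem: any rational root is an integer divisor of 108). Testing λ = 3:
  p(3) = 27 - 144 + 225 - 108 = 0  ✓
  Dividing out (λ - 3): p(λ) = (λ - 3)(λ² - 13λ + 36).
Step 3 — remaining eigenvalues from the quadratic λ² - 13λ + 36 = 0:
  Δ = 13² - 4·36 = 169 - 144 = 25,  λ = (13 ± √25)/2 = (13 ± 5)/2 = 9 or 4.
  Sorted: λ_1 = 9,  λ_2 = 4,  λ_3 = 3  (check: sum = 16 = tr ✓).

Step 4 — unit eigenvector for λ_1 = 9: v spans the null space of (Sigma - λ_1 I), whose rows are
  r_1 = (-1, 1, -2),  r_2 = (1, -5, 0),  r_3 = (-2, 0, -5).
  v is orthogonal to every row, so take v ∝ r_1 × r_2 = ((1)·(0) - (-2)·(-5), (-2)·(1) - (-1)·(0), (-1)·(-5) - (1)·(1)) = (-10, -2, 4).
  Rescale (divide by 2; multiply by -1 so the first nonzero entry is positive): u = (5, 1, -2).
  ||u|| = √((5)² + (1)² + (-2)²) = √(30) ≈ 5.4772,  v_1 = u/||u|| ≈ (0.9129, 0.1826, -0.3651) (||v_1|| = 1).

λ_1 = 9,  λ_2 = 4,  λ_3 = 3;  v_1 ≈ (0.9129, 0.1826, -0.3651)


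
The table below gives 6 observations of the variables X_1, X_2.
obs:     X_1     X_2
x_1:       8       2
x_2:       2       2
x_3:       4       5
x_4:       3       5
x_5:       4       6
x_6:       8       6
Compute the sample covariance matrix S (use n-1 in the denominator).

Step 1 — column means:
  mean(X_1) = (8 + 2 + 4 + 3 + 4 + 8) / 6 = 29/6 = 4.8333
  mean(X_2) = (2 + 2 + 5 + 5 + 6 + 6) / 6 = 26/6 = 4.3333

Step 2 — sample covariance S[i,j] = (1/(n-1)) · Σ_k (x_{k,i} - mean_i) · (x_{k,j} - mean_j), with n-1 = 5.
  S[X_1,X_1] = ((3.1667)·(3.1667) + (-2.8333)·(-2.8333) + (-0.8333)·(-0.8333) + (-1.8333)·(-1.8333) + (-0.8333)·(-0.8333) + (3.1667)·(3.1667)) / 5 = 32.8333/5 = 6.5667
  S[X_1,X_2] = ((3.1667)·(-2.3333) + (-2.8333)·(-2.3333) + (-0.8333)·(0.6667) + (-1.8333)·(0.6667) + (-0.8333)·(1.6667) + (3.1667)·(1.6667)) / 5 = 1.3333/5 = 0.2667
  S[X_2,X_2] = ((-2.3333)·(-2.3333) + (-2.3333)·(-2.3333) + (0.6667)·(0.6667) + (0.6667)·(0.6667) + (1.6667)·(1.6667) + (1.6667)·(1.6667)) / 5 = 17.3333/5 = 3.4667

S is symmetric (S[j,i] = S[i,j]). Assembling:

S = [[6.5667, 0.2667],
 [0.2667, 3.4667]]


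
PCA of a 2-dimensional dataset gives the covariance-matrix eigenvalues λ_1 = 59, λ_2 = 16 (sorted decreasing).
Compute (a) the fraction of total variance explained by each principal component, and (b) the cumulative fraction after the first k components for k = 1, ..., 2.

Step 1 — total variance = trace(Sigma) = Σ λ_i = 59 + 16 = 75.

Step 2 — fraction explained by component i = λ_i / Σ λ:
  PC1: 59/75 = 0.7867
  PC2: 16/75 = 0.2133

Step 3 — cumulative fraction after k components = (λ_1 + ... + λ_k) / Σ λ:
  k = 1: 59/75 = 0.7867
  k = 2: (59 + 16)/75 = 75/75 = 1

Summary (fraction, with percent):

explained: PC1 0.7867 (78.67%), PC2 0.2133 (21.33%);  cumulative: 0.7867, 1


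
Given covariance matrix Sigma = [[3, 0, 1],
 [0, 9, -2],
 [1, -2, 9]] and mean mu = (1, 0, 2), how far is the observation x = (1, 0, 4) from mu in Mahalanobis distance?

Step 1 — centre the observation: (x - mu) = (0, 0, 2).

Step 2 — invert Sigma (cofactor / det for 3×3, or solve directly):
  Sigma^{-1} = [[0.3468, -0.009, -0.0405],
 [-0.009, 0.1171, 0.027],
 [-0.0405, 0.027, 0.1216]].

Step 3 — form the quadratic (x - mu)^T · Sigma^{-1} · (x - mu):
  Sigma^{-1} · (x - mu) = (-0.0811, 0.0541, 0.2432).
  (x - mu)^T · [Sigma^{-1} · (x - mu)] = (0)·(-0.0811) + (0)·(0.0541) + (2)·(0.2432) = 0.4865.

Step 4 — take square root: d = √(0.4865) ≈ 0.6975.

d(x, mu) = √(0.4865) ≈ 0.6975


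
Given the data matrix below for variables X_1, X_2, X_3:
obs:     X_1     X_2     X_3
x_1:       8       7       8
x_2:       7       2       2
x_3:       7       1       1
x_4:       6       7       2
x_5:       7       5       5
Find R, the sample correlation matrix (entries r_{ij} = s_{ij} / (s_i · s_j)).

Step 1 — column means:
  mean(X_1) = (8 + 7 + 7 + 6 + 7) / 5 = 35/5 = 7
  mean(X_2) = (7 + 2 + 1 + 7 + 5) / 5 = 22/5 = 4.4
  mean(X_3) = (8 + 2 + 1 + 2 + 5) / 5 = 18/5 = 3.6

Step 2 — sample variances and covariances s[i,j] = (1/(n-1)) · Σ_k (x_{k,i} - mean_i) · (x_{k,j} - mean_j), with n-1 = 4:
  s[X_1,X_1] = ((1)·(1) + (0)·(0) + (0)·(0) + (-1)·(-1) + (0)·(0)) / 4 = 2/4 = 0.5
  s[X_1,X_2] = ((1)·(2.6) + (0)·(-2.4) + (0)·(-3.4) + (-1)·(2.6) + (0)·(0.6)) / 4 = 0/4 = 0
  s[X_1,X_3] = ((1)·(4.4) + (0)·(-1.6) + (0)·(-2.6) + (-1)·(-1.6) + (0)·(1.4)) / 4 = 6/4 = 1.5
  s[X_2,X_2] = ((2.6)·(2.6) + (-2.4)·(-2.4) + (-3.4)·(-3.4) + (2.6)·(2.6) + (0.6)·(0.6)) / 4 = 31.2/4 = 7.8
  s[X_2,X_3] = ((2.6)·(4.4) + (-2.4)·(-1.6) + (-3.4)·(-2.6) + (2.6)·(-1.6) + (0.6)·(1.4)) / 4 = 20.8/4 = 5.2
  s[X_3,X_3] = ((4.4)·(4.4) + (-1.6)·(-1.6) + (-2.6)·(-2.6) + (-1.6)·(-1.6) + (1.4)·(1.4)) / 4 = 33.2/4 = 8.3
  Sample standard deviations s_i = √(s[i,i]):
  s(X_1) = √(0.5) = 0.7071
  s(X_2) = √(7.8) = 2.7928
  s(X_3) = √(8.3) = 2.881

Step 3 — r_{ij} = s_{ij} / (s_i · s_j):
  r[X_1,X_1] = 1 (diagonal).
  r[X_1,X_2] = 0 / (0.7071 · 2.7928) = 0 / 1.9748 = 0
  r[X_1,X_3] = 1.5 / (0.7071 · 2.881) = 1.5 / 2.0372 = 0.7363
  r[X_2,X_2] = 1 (diagonal).
  r[X_2,X_3] = 5.2 / (2.7928 · 2.881) = 5.2 / 8.0461 = 0.6463
  r[X_3,X_3] = 1 (diagonal).

R is symmetric with unit diagonal. Assembling:

R = [[1, 0, 0.7363],
 [0, 1, 0.6463],
 [0.7363, 0.6463, 1]]


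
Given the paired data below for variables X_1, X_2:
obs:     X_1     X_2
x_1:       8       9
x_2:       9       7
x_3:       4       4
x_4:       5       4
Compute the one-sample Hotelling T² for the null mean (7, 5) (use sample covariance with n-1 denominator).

Step 1 — sample mean vector:
  mean(X_1) = (8 + 9 + 4 + 5) / 4 = 26/4 = 6.5
  mean(X_2) = (9 + 7 + 4 + 4) / 4 = 24/4 = 6
  x̄ = (6.5, 6),  deviation x̄ - mu_0 = (6.5, 6) - (7, 5) = (-0.5, 1).

Step 2 — sample covariance matrix, S[i,j] = (1/(n-1)) · Σ_k (x_{k,i} - mean_i) · (x_{k,j} - mean_j), divisor n-1 = 3:
  S[X_1,X_1] = ((1.5)·(1.5) + (2.5)·(2.5) + (-2.5)·(-2.5) + (-1.5)·(-1.5)) / 3 = 17/3 = 5.6667
  S[X_1,X_2] = ((1.5)·(3) + (2.5)·(1) + (-2.5)·(-2) + (-1.5)·(-2)) / 3 = 15/3 = 5
  S[X_2,X_2] = ((3)·(3) + (1)·(1) + (-2)·(-2) + (-2)·(-2)) / 3 = 18/3 = 6
  S = [[5.6667, 5],
 [5, 6]].

Step 3 — invert S. det(S) = 5.6667·6 - (5)² = 9.
  S^{-1} = (1/det) · [[d, -b], [-b, a]] = [[0.6667, -0.5556],
 [-0.5556, 0.6296]].

Step 4 — quadratic form (x̄ - mu_0)^T · S^{-1} · (x̄ - mu_0):
  S^{-1} · (x̄ - mu_0) = (-0.8889, 0.9074),
  (x̄ - mu_0)^T · [...] = (-0.5)·(-0.8889) + (1)·(0.9074) = 1.3519.

Step 5 — scale by n: T² = 4 · 1.3519 = 5.4074.

T² ≈ 5.4074


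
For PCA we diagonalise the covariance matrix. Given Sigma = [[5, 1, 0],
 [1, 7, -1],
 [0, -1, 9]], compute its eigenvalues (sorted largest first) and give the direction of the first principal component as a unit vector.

Step 1 — characteristic polynomial p(λ) = det(λI - Sigma) = λ³ - tr·λ² + c_1·λ - det, where tr = trace, c_1 = sum of the principal 2×2 minors, det = det(Sigma):
  tr = 5 + 7 + 9 = 21,
  c_1 = (5·7 - (1)²) + (5·9 - (0)²) + (7·9 - (-1)²) = 34 + 45 + 62 = 141,
  det = 5·(7·9 - (-1)²) - (1)·((1)·9 - (-1)·(0)) + (0)·((1)·(-1) - 7·(0)) = 5·(62) - (1)·(9) + (0)·(-1) = 301.
  So p(λ) = λ³ - 21λ² + 141λ - 301.
Step 2 — look for an integer root (rational root theorem: any rational root is an integer divisor of 301). Testing λ = 7:
  p(7) = 343 - 1029 + 987 - 301 = 0  ✓
  Dividing out (λ - 7): p(λ) = (λ - 7)(λ² - 14λ + 43).
Step 3 — remaining eigenvalues from the quadratic λ² - 14λ + 43 = 0:
  Δ = 14² - 4·43 = 196 - 172 = 24,  λ = (14 ± √24)/2 = (14 ± 4.899)/2 ≈ 9.4495 or 4.5505.
  Sorted: λ_1 = 9.4495,  λ_2 = 7,  λ_3 = 4.5505  (check: sum = 21 = tr ✓).

Step 4 — unit eigenvector for λ_1 ≈ 9.4495: v spans the null space of (Sigma - λ_1 I), whose rows are
  r_1 = (-4.4495, 1, 0),  r_2 = (1, -2.4495, -1),  r_3 = (0, -1, -0.4495).
  v is orthogonal to every row, so take v ∝ r_1 × r_2 = ((1)·(-1) - (0)·(-2.4495), (0)·(1) - (-4.4495)·(-1), (-4.4495)·(-2.4495) - (1)·(1)) ≈ (-1, -4.4495, 9.899).
  Rescale (multiply by -1 so the first nonzero entry is positive): u = (1, 4.4495, -9.899).
  ||u|| = √((1)² + (4.4495)² + (-9.899)²) = √(118.7878) ≈ 10.899,  v_1 = u/||u|| ≈ (0.0918, 0.4082, -0.9082) (||v_1|| = 1).

λ_1 = 9.4495,  λ_2 = 7,  λ_3 = 4.5505;  v_1 ≈ (0.0918, 0.4082, -0.9082)


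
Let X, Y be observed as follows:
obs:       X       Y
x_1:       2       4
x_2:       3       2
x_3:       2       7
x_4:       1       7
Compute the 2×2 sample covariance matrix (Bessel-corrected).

Step 1 — column means:
  mean(X) = (2 + 3 + 2 + 1) / 4 = 8/4 = 2
  mean(Y) = (4 + 2 + 7 + 7) / 4 = 20/4 = 5

Step 2 — sample covariance S[i,j] = (1/(n-1)) · Σ_k (x_{k,i} - mean_i) · (x_{k,j} - mean_j), with n-1 = 3.
  S[X,X] = ((0)·(0) + (1)·(1) + (0)·(0) + (-1)·(-1)) / 3 = 2/3 = 0.6667
  S[X,Y] = ((0)·(-1) + (1)·(-3) + (0)·(2) + (-1)·(2)) / 3 = -5/3 = -1.6667
  S[Y,Y] = ((-1)·(-1) + (-3)·(-3) + (2)·(2) + (2)·(2)) / 3 = 18/3 = 6

S is symmetric (S[j,i] = S[i,j]). Assembling:

S = [[0.6667, -1.6667],
 [-1.6667, 6]]


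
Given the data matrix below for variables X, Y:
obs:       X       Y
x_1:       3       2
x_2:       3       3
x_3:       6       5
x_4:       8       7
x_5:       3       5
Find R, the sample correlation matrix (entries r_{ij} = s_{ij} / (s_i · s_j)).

Step 1 — column means:
  mean(X) = (3 + 3 + 6 + 8 + 3) / 5 = 23/5 = 4.6
  mean(Y) = (2 + 3 + 5 + 7 + 5) / 5 = 22/5 = 4.4

Step 2 — sample variances and covariances s[i,j] = (1/(n-1)) · Σ_k (x_{k,i} - mean_i) · (x_{k,j} - mean_j), with n-1 = 4:
  s[X,X] = ((-1.6)·(-1.6) + (-1.6)·(-1.6) + (1.4)·(1.4) + (3.4)·(3.4) + (-1.6)·(-1.6)) / 4 = 21.2/4 = 5.3
  s[X,Y] = ((-1.6)·(-2.4) + (-1.6)·(-1.4) + (1.4)·(0.6) + (3.4)·(2.6) + (-1.6)·(0.6)) / 4 = 14.8/4 = 3.7
  s[Y,Y] = ((-2.4)·(-2.4) + (-1.4)·(-1.4) + (0.6)·(0.6) + (2.6)·(2.6) + (0.6)·(0.6)) / 4 = 15.2/4 = 3.8
  Sample standard deviations s_i = √(s[i,i]):
  s(X) = √(5.3) = 2.3022
  s(Y) = √(3.8) = 1.9494

Step 3 — r_{ij} = s_{ij} / (s_i · s_j):
  r[X,X] = 1 (diagonal).
  r[X,Y] = 3.7 / (2.3022 · 1.9494) = 3.7 / 4.4878 = 0.8245
  r[Y,Y] = 1 (diagonal).

R is symmetric with unit diagonal. Assembling:

R = [[1, 0.8245],
 [0.8245, 1]]


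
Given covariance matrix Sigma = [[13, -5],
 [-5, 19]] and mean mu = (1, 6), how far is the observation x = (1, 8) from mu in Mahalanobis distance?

Step 1 — centre the observation: (x - mu) = (0, 2).

Step 2 — invert Sigma. det(Sigma) = 13·19 - (-5)² = 222.
  Sigma^{-1} = (1/det) · [[d, -b], [-b, a]] = [[0.0856, 0.0225],
 [0.0225, 0.0586]].

Step 3 — form the quadratic (x - mu)^T · Sigma^{-1} · (x - mu):
  Sigma^{-1} · (x - mu) = (0.045, 0.1171).
  (x - mu)^T · [Sigma^{-1} · (x - mu)] = (0)·(0.045) + (2)·(0.1171) = 0.2342.

Step 4 — take square root: d = √(0.2342) ≈ 0.484.

d(x, mu) = √(0.2342) ≈ 0.484


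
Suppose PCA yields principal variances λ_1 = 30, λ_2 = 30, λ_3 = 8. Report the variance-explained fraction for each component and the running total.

Step 1 — total variance = trace(Sigma) = Σ λ_i = 30 + 30 + 8 = 68.

Step 2 — fraction explained by component i = λ_i / Σ λ:
  PC1: 30/68 = 0.4412
  PC2: 30/68 = 0.4412
  PC3: 8/68 = 0.1176

Step 3 — cumulative fraction after k components = (λ_1 + ... + λ_k) / Σ λ:
  k = 1: 30/68 = 0.4412
  k = 2: (30 + 30)/68 = 60/68 = 0.8824
  k = 3: (30 + 30 + 8)/68 = 68/68 = 1

Summary (fraction, with percent):

explained: PC1 0.4412 (44.12%), PC2 0.4412 (44.12%), PC3 0.1176 (11.76%);  cumulative: 0.4412, 0.8824, 1


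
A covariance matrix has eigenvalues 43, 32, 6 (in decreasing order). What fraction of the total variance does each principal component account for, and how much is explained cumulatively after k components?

Step 1 — total variance = trace(Sigma) = Σ λ_i = 43 + 32 + 6 = 81.

Step 2 — fraction explained by component i = λ_i / Σ λ:
  PC1: 43/81 = 0.5309
  PC2: 32/81 = 0.3951
  PC3: 6/81 = 0.0741

Step 3 — cumulative fraction after k components = (λ_1 + ... + λ_k) / Σ λ:
  k = 1: 43/81 = 0.5309
  k = 2: (43 + 32)/81 = 75/81 = 0.9259
  k = 3: (43 + 32 + 6)/81 = 81/81 = 1

Summary (fraction, with percent):

explained: PC1 0.5309 (53.09%), PC2 0.3951 (39.51%), PC3 0.0741 (7.41%);  cumulative: 0.5309, 0.9259, 1


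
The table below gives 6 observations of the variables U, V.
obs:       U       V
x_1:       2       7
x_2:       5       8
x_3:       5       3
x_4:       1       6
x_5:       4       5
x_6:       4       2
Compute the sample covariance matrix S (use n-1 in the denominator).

Step 1 — column means:
  mean(U) = (2 + 5 + 5 + 1 + 4 + 4) / 6 = 21/6 = 3.5
  mean(V) = (7 + 8 + 3 + 6 + 5 + 2) / 6 = 31/6 = 5.1667

Step 2 — sample covariance S[i,j] = (1/(n-1)) · Σ_k (x_{k,i} - mean_i) · (x_{k,j} - mean_j), with n-1 = 5.
  S[U,U] = ((-1.5)·(-1.5) + (1.5)·(1.5) + (1.5)·(1.5) + (-2.5)·(-2.5) + (0.5)·(0.5) + (0.5)·(0.5)) / 5 = 13.5/5 = 2.7
  S[U,V] = ((-1.5)·(1.8333) + (1.5)·(2.8333) + (1.5)·(-2.1667) + (-2.5)·(0.8333) + (0.5)·(-0.1667) + (0.5)·(-3.1667)) / 5 = -5.5/5 = -1.1
  S[V,V] = ((1.8333)·(1.8333) + (2.8333)·(2.8333) + (-2.1667)·(-2.1667) + (0.8333)·(0.8333) + (-0.1667)·(-0.1667) + (-3.1667)·(-3.1667)) / 5 = 26.8333/5 = 5.3667

S is symmetric (S[j,i] = S[i,j]). Assembling:

S = [[2.7, -1.1],
 [-1.1, 5.3667]]


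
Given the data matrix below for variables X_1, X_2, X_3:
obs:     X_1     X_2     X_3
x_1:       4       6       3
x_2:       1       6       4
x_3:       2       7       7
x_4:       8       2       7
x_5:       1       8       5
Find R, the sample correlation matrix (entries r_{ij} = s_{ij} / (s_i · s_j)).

Step 1 — column means:
  mean(X_1) = (4 + 1 + 2 + 8 + 1) / 5 = 16/5 = 3.2
  mean(X_2) = (6 + 6 + 7 + 2 + 8) / 5 = 29/5 = 5.8
  mean(X_3) = (3 + 4 + 7 + 7 + 5) / 5 = 26/5 = 5.2

Step 2 — sample variances and covariances s[i,j] = (1/(n-1)) · Σ_k (x_{k,i} - mean_i) · (x_{k,j} - mean_j), with n-1 = 4:
  s[X_1,X_1] = ((0.8)·(0.8) + (-2.2)·(-2.2) + (-1.2)·(-1.2) + (4.8)·(4.8) + (-2.2)·(-2.2)) / 4 = 34.8/4 = 8.7
  s[X_1,X_2] = ((0.8)·(0.2) + (-2.2)·(0.2) + (-1.2)·(1.2) + (4.8)·(-3.8) + (-2.2)·(2.2)) / 4 = -24.8/4 = -6.2
  s[X_1,X_3] = ((0.8)·(-2.2) + (-2.2)·(-1.2) + (-1.2)·(1.8) + (4.8)·(1.8) + (-2.2)·(-0.2)) / 4 = 7.8/4 = 1.95
  s[X_2,X_2] = ((0.2)·(0.2) + (0.2)·(0.2) + (1.2)·(1.2) + (-3.8)·(-3.8) + (2.2)·(2.2)) / 4 = 20.8/4 = 5.2
  s[X_2,X_3] = ((0.2)·(-2.2) + (0.2)·(-1.2) + (1.2)·(1.8) + (-3.8)·(1.8) + (2.2)·(-0.2)) / 4 = -5.8/4 = -1.45
  s[X_3,X_3] = ((-2.2)·(-2.2) + (-1.2)·(-1.2) + (1.8)·(1.8) + (1.8)·(1.8) + (-0.2)·(-0.2)) / 4 = 12.8/4 = 3.2
  Sample standard deviations s_i = √(s[i,i]):
  s(X_1) = √(8.7) = 2.9496
  s(X_2) = √(5.2) = 2.2804
  s(X_3) = √(3.2) = 1.7889

Step 3 — r_{ij} = s_{ij} / (s_i · s_j):
  r[X_1,X_1] = 1 (diagonal).
  r[X_1,X_2] = -6.2 / (2.9496 · 2.2804) = -6.2 / 6.7261 = -0.9218
  r[X_1,X_3] = 1.95 / (2.9496 · 1.7889) = 1.95 / 5.2764 = 0.3696
  r[X_2,X_2] = 1 (diagonal).
  r[X_2,X_3] = -1.45 / (2.2804 · 1.7889) = -1.45 / 4.0792 = -0.3555
  r[X_3,X_3] = 1 (diagonal).

R is symmetric with unit diagonal. Assembling:

R = [[1, -0.9218, 0.3696],
 [-0.9218, 1, -0.3555],
 [0.3696, -0.3555, 1]]


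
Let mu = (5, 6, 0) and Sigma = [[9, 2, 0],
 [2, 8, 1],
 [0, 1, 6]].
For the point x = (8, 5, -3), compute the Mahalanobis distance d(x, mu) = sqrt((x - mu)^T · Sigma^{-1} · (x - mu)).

Step 1 — centre the observation: (x - mu) = (3, -1, -3).

Step 2 — invert Sigma (cofactor / det for 3×3, or solve directly):
  Sigma^{-1} = [[0.1178, -0.0301, 0.005],
 [-0.0301, 0.1353, -0.0226],
 [0.005, -0.0226, 0.1704]].

Step 3 — form the quadratic (x - mu)^T · Sigma^{-1} · (x - mu):
  Sigma^{-1} · (x - mu) = (0.3684, -0.1579, -0.4737).
  (x - mu)^T · [Sigma^{-1} · (x - mu)] = (3)·(0.3684) + (-1)·(-0.1579) + (-3)·(-0.4737) = 2.6842.

Step 4 — take square root: d = √(2.6842) ≈ 1.6384.

d(x, mu) = √(2.6842) ≈ 1.6384


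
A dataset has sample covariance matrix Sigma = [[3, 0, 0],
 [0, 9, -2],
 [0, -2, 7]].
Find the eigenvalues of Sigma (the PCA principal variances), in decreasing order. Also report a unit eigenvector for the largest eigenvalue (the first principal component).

Step 1 — characteristic polynomial p(λ) = det(λI - Sigma) = λ³ - tr·λ² + c_1·λ - det, where tr = trace, c_1 = sum of the principal 2×2 minors, det = det(Sigma):
  tr = 3 + 9 + 7 = 19,
  c_1 = (3·9 - (0)²) + (3·7 - (0)²) + (9·7 - (-2)²) = 27 + 21 + 59 = 107,
  det = 3·(9·7 - (-2)²) - (0)·((0)·7 - (-2)·(0)) + (0)·((0)·(-2) - 9·(0)) = 3·(59) - (0)·(0) + (0)·(0) = 177.
  So p(λ) = λ³ - 19λ² + 107λ - 177.
Step 2 — look for an integer root (rational root theorem: any rational root is an integer divisor of 177). Testing λ = 3:
  p(3) = 27 - 171 + 321 - 177 = 0  ✓
  Dividing out (λ - 3): p(λ) = (λ - 3)(λ² - 16λ + 59).
Step 3 — remaining eigenvalues from the quadratic λ² - 16λ + 59 = 0:
  Δ = 16² - 4·59 = 256 - 236 = 20,  λ = (16 ± √20)/2 = (16 ± 4.4721)/2 ≈ 10.2361 or 5.7639.
  Sorted: λ_1 = 10.2361,  λ_2 = 5.7639,  λ_3 = 3  (check: sum = 19 = tr ✓).

Step 4 — unit eigenvector for λ_1 ≈ 10.2361: v spans the null space of (Sigma - λ_1 I), whose rows are
  r_1 = (-7.2361, 0, 0),  r_2 = (0, -1.2361, -2),  r_3 = (0, -2, -3.2361).
  v is orthogonal to every row, so take v ∝ r_1 × r_2 = ((0)·(-2) - (0)·(-1.2361), (0)·(0) - (-7.2361)·(-2), (-7.2361)·(-1.2361) - (0)·(0)) ≈ (0, -14.4721, 8.9443).
  Rescale (multiply by -1 so the first nonzero entry is positive): u = (0, 14.4721, -8.9443).
  ||u|| = √((0)² + (14.4721)² + (-8.9443)²) = √(289.4427) ≈ 17.013,  v_1 = u/||u|| ≈ (0, 0.8507, -0.5257) (||v_1|| = 1).

λ_1 = 10.2361,  λ_2 = 5.7639,  λ_3 = 3;  v_1 ≈ (0, 0.8507, -0.5257)


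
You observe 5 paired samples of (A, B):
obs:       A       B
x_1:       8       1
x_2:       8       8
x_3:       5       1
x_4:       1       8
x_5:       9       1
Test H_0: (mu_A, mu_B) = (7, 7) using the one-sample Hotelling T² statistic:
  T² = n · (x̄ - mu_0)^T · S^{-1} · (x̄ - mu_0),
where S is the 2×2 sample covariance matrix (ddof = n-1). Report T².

Step 1 — sample mean vector:
  mean(A) = (8 + 8 + 5 + 1 + 9) / 5 = 31/5 = 6.2
  mean(B) = (1 + 8 + 1 + 8 + 1) / 5 = 19/5 = 3.8
  x̄ = (6.2, 3.8),  deviation x̄ - mu_0 = (6.2, 3.8) - (7, 7) = (-0.8, -3.2).

Step 2 — sample covariance matrix, S[i,j] = (1/(n-1)) · Σ_k (x_{k,i} - mean_i) · (x_{k,j} - mean_j), divisor n-1 = 4:
  S[A,A] = ((1.8)·(1.8) + (1.8)·(1.8) + (-1.2)·(-1.2) + (-5.2)·(-5.2) + (2.8)·(2.8)) / 4 = 42.8/4 = 10.7
  S[A,B] = ((1.8)·(-2.8) + (1.8)·(4.2) + (-1.2)·(-2.8) + (-5.2)·(4.2) + (2.8)·(-2.8)) / 4 = -23.8/4 = -5.95
  S[B,B] = ((-2.8)·(-2.8) + (4.2)·(4.2) + (-2.8)·(-2.8) + (4.2)·(4.2) + (-2.8)·(-2.8)) / 4 = 58.8/4 = 14.7
  S = [[10.7, -5.95],
 [-5.95, 14.7]].

Step 3 — invert S. det(S) = 10.7·14.7 - (-5.95)² = 121.8875.
  S^{-1} = (1/det) · [[d, -b], [-b, a]] = [[0.1206, 0.0488],
 [0.0488, 0.0878]].

Step 4 — quadratic form (x̄ - mu_0)^T · S^{-1} · (x̄ - mu_0):
  S^{-1} · (x̄ - mu_0) = (-0.2527, -0.32),
  (x̄ - mu_0)^T · [...] = (-0.8)·(-0.2527) + (-3.2)·(-0.32) = 1.226.

Step 5 — scale by n: T² = 5 · 1.226 = 6.1302.

T² ≈ 6.1302


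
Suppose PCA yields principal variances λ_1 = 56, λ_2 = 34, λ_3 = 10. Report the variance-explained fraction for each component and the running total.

Step 1 — total variance = trace(Sigma) = Σ λ_i = 56 + 34 + 10 = 100.

Step 2 — fraction explained by component i = λ_i / Σ λ:
  PC1: 56/100 = 0.56
  PC2: 34/100 = 0.34
  PC3: 10/100 = 0.1

Step 3 — cumulative fraction after k components = (λ_1 + ... + λ_k) / Σ λ:
  k = 1: 56/100 = 0.56
  k = 2: (56 + 34)/100 = 90/100 = 0.9
  k = 3: (56 + 34 + 10)/100 = 100/100 = 1

Summary (fraction, with percent):

explained: PC1 0.56 (56%), PC2 0.34 (34%), PC3 0.1 (10%);  cumulative: 0.56, 0.9, 1


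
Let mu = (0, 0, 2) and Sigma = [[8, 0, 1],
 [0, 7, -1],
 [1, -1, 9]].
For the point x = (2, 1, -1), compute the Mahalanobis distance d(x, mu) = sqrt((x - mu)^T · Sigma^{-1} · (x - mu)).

Step 1 — centre the observation: (x - mu) = (2, 1, -3).

Step 2 — invert Sigma (cofactor / det for 3×3, or solve directly):
  Sigma^{-1} = [[0.1268, -0.002, -0.0143],
 [-0.002, 0.1452, 0.0164],
 [-0.0143, 0.0164, 0.1145]].

Step 3 — form the quadratic (x - mu)^T · Sigma^{-1} · (x - mu):
  Sigma^{-1} · (x - mu) = (0.2945, 0.092, -0.3558).
  (x - mu)^T · [Sigma^{-1} · (x - mu)] = (2)·(0.2945) + (1)·(0.092) + (-3)·(-0.3558) = 1.7485.

Step 4 — take square root: d = √(1.7485) ≈ 1.3223.

d(x, mu) = √(1.7485) ≈ 1.3223


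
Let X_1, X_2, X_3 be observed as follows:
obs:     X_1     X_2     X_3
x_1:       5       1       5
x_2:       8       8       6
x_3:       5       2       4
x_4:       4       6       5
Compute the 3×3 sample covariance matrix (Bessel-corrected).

Step 1 — column means:
  mean(X_1) = (5 + 8 + 5 + 4) / 4 = 22/4 = 5.5
  mean(X_2) = (1 + 8 + 2 + 6) / 4 = 17/4 = 4.25
  mean(X_3) = (5 + 6 + 4 + 5) / 4 = 20/4 = 5

Step 2 — sample covariance S[i,j] = (1/(n-1)) · Σ_k (x_{k,i} - mean_i) · (x_{k,j} - mean_j), with n-1 = 3.
  S[X_1,X_1] = ((-0.5)·(-0.5) + (2.5)·(2.5) + (-0.5)·(-0.5) + (-1.5)·(-1.5)) / 3 = 9/3 = 3
  S[X_1,X_2] = ((-0.5)·(-3.25) + (2.5)·(3.75) + (-0.5)·(-2.25) + (-1.5)·(1.75)) / 3 = 9.5/3 = 3.1667
  S[X_1,X_3] = ((-0.5)·(0) + (2.5)·(1) + (-0.5)·(-1) + (-1.5)·(0)) / 3 = 3/3 = 1
  S[X_2,X_2] = ((-3.25)·(-3.25) + (3.75)·(3.75) + (-2.25)·(-2.25) + (1.75)·(1.75)) / 3 = 32.75/3 = 10.9167
  S[X_2,X_3] = ((-3.25)·(0) + (3.75)·(1) + (-2.25)·(-1) + (1.75)·(0)) / 3 = 6/3 = 2
  S[X_3,X_3] = ((0)·(0) + (1)·(1) + (-1)·(-1) + (0)·(0)) / 3 = 2/3 = 0.6667

S is symmetric (S[j,i] = S[i,j]). Assembling:

S = [[3, 3.1667, 1],
 [3.1667, 10.9167, 2],
 [1, 2, 0.6667]]


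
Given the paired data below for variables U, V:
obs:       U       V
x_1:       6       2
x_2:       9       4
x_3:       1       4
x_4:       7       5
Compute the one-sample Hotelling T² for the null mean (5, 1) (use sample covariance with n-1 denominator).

Step 1 — sample mean vector:
  mean(U) = (6 + 9 + 1 + 7) / 4 = 23/4 = 5.75
  mean(V) = (2 + 4 + 4 + 5) / 4 = 15/4 = 3.75
  x̄ = (5.75, 3.75),  deviation x̄ - mu_0 = (5.75, 3.75) - (5, 1) = (0.75, 2.75).

Step 2 — sample covariance matrix, S[i,j] = (1/(n-1)) · Σ_k (x_{k,i} - mean_i) · (x_{k,j} - mean_j), divisor n-1 = 3:
  S[U,U] = ((0.25)·(0.25) + (3.25)·(3.25) + (-4.75)·(-4.75) + (1.25)·(1.25)) / 3 = 34.75/3 = 11.5833
  S[U,V] = ((0.25)·(-1.75) + (3.25)·(0.25) + (-4.75)·(0.25) + (1.25)·(1.25)) / 3 = 0.75/3 = 0.25
  S[V,V] = ((-1.75)·(-1.75) + (0.25)·(0.25) + (0.25)·(0.25) + (1.25)·(1.25)) / 3 = 4.75/3 = 1.5833
  S = [[11.5833, 0.25],
 [0.25, 1.5833]].

Step 3 — invert S. det(S) = 11.5833·1.5833 - (0.25)² = 18.2778.
  S^{-1} = (1/det) · [[d, -b], [-b, a]] = [[0.0866, -0.0137],
 [-0.0137, 0.6337]].

Step 4 — quadratic form (x̄ - mu_0)^T · S^{-1} · (x̄ - mu_0):
  S^{-1} · (x̄ - mu_0) = (0.0274, 1.7325),
  (x̄ - mu_0)^T · [...] = (0.75)·(0.0274) + (2.75)·(1.7325) = 4.785.

Step 5 — scale by n: T² = 4 · 4.785 = 19.1398.

T² ≈ 19.1398


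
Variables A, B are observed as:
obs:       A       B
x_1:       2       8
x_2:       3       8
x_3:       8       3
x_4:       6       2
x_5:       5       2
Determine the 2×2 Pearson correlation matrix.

Step 1 — column means:
  mean(A) = (2 + 3 + 8 + 6 + 5) / 5 = 24/5 = 4.8
  mean(B) = (8 + 8 + 3 + 2 + 2) / 5 = 23/5 = 4.6

Step 2 — sample variances and covariances s[i,j] = (1/(n-1)) · Σ_k (x_{k,i} - mean_i) · (x_{k,j} - mean_j), with n-1 = 4:
  s[A,A] = ((-2.8)·(-2.8) + (-1.8)·(-1.8) + (3.2)·(3.2) + (1.2)·(1.2) + (0.2)·(0.2)) / 4 = 22.8/4 = 5.7
  s[A,B] = ((-2.8)·(3.4) + (-1.8)·(3.4) + (3.2)·(-1.6) + (1.2)·(-2.6) + (0.2)·(-2.6)) / 4 = -24.4/4 = -6.1
  s[B,B] = ((3.4)·(3.4) + (3.4)·(3.4) + (-1.6)·(-1.6) + (-2.6)·(-2.6) + (-2.6)·(-2.6)) / 4 = 39.2/4 = 9.8
  Sample standard deviations s_i = √(s[i,i]):
  s(A) = √(5.7) = 2.3875
  s(B) = √(9.8) = 3.1305

Step 3 — r_{ij} = s_{ij} / (s_i · s_j):
  r[A,A] = 1 (diagonal).
  r[A,B] = -6.1 / (2.3875 · 3.1305) = -6.1 / 7.474 = -0.8162
  r[B,B] = 1 (diagonal).

R is symmetric with unit diagonal. Assembling:

R = [[1, -0.8162],
 [-0.8162, 1]]


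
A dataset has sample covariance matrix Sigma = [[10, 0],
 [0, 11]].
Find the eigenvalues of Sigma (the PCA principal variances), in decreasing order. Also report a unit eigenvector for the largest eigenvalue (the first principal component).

Step 1 — characteristic polynomial of 2×2 Sigma:
  det(Sigma - λI) = λ² - trace · λ + det = 0.
  trace = 10 + 11 = 21, det = 10·11 - (0)² = 110.
Step 2 — discriminant:
  Δ = trace² - 4·det = 441 - 440 = 1.
Step 3 — eigenvalues:
  λ = (trace ± √Δ)/2 = (21 ± 1)/2,
  λ_1 = 11,  λ_2 = 10.

Step 4 — unit eigenvector for λ_1: Sigma is diagonal, so its eigenvectors are the coordinate axes. λ_1 = 11 is the diagonal entry on the second coordinate axis, hence
  v_1 = (0, 1) (||v_1|| = 1).

λ_1 = 11,  λ_2 = 10;  v_1 ≈ (0, 1)


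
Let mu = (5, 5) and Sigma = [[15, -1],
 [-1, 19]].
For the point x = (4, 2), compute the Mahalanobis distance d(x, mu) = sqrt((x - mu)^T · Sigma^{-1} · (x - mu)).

Step 1 — centre the observation: (x - mu) = (-1, -3).

Step 2 — invert Sigma. det(Sigma) = 15·19 - (-1)² = 284.
  Sigma^{-1} = (1/det) · [[d, -b], [-b, a]] = [[0.0669, 0.0035],
 [0.0035, 0.0528]].

Step 3 — form the quadratic (x - mu)^T · Sigma^{-1} · (x - mu):
  Sigma^{-1} · (x - mu) = (-0.0775, -0.162).
  (x - mu)^T · [Sigma^{-1} · (x - mu)] = (-1)·(-0.0775) + (-3)·(-0.162) = 0.5634.

Step 4 — take square root: d = √(0.5634) ≈ 0.7506.

d(x, mu) = √(0.5634) ≈ 0.7506


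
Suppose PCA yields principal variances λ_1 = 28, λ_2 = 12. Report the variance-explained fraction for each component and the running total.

Step 1 — total variance = trace(Sigma) = Σ λ_i = 28 + 12 = 40.

Step 2 — fraction explained by component i = λ_i / Σ λ:
  PC1: 28/40 = 0.7
  PC2: 12/40 = 0.3

Step 3 — cumulative fraction after k components = (λ_1 + ... + λ_k) / Σ λ:
  k = 1: 28/40 = 0.7
  k = 2: (28 + 12)/40 = 40/40 = 1

Summary (fraction, with percent):

explained: PC1 0.7 (70%), PC2 0.3 (30%);  cumulative: 0.7, 1


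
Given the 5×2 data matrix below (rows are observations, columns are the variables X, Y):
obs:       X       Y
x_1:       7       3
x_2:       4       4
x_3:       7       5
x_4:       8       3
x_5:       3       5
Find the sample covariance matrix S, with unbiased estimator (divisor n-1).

Step 1 — column means:
  mean(X) = (7 + 4 + 7 + 8 + 3) / 5 = 29/5 = 5.8
  mean(Y) = (3 + 4 + 5 + 3 + 5) / 5 = 20/5 = 4

Step 2 — sample covariance S[i,j] = (1/(n-1)) · Σ_k (x_{k,i} - mean_i) · (x_{k,j} - mean_j), with n-1 = 4.
  S[X,X] = ((1.2)·(1.2) + (-1.8)·(-1.8) + (1.2)·(1.2) + (2.2)·(2.2) + (-2.8)·(-2.8)) / 4 = 18.8/4 = 4.7
  S[X,Y] = ((1.2)·(-1) + (-1.8)·(0) + (1.2)·(1) + (2.2)·(-1) + (-2.8)·(1)) / 4 = -5/4 = -1.25
  S[Y,Y] = ((-1)·(-1) + (0)·(0) + (1)·(1) + (-1)·(-1) + (1)·(1)) / 4 = 4/4 = 1

S is symmetric (S[j,i] = S[i,j]). Assembling:

S = [[4.7, -1.25],
 [-1.25, 1]]


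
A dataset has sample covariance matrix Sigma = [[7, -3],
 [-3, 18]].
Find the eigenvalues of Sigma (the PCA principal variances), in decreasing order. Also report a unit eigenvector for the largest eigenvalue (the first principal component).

Step 1 — characteristic polynomial of 2×2 Sigma:
  det(Sigma - λI) = λ² - trace · λ + det = 0.
  trace = 7 + 18 = 25, det = 7·18 - (-3)² = 117.
Step 2 — discriminant:
  Δ = trace² - 4·det = 625 - 468 = 157.
Step 3 — eigenvalues:
  λ = (trace ± √Δ)/2 = (25 ± 12.53)/2,
  λ_1 = 18.765,  λ_2 = 6.235.

Step 4 — unit eigenvector for λ_1: solve (Sigma - λ_1 I)v = 0. First row:
  (7 - 18.765)·v_x + (-3)·v_y = 0, i.e. (-11.765)·v_x + (-3)·v_y = 0,
  so v ∝ (b, λ_1 - a) = (-3, 11.765); multiply by -1 so the first entry is positive: u = (3, -11.765).
  ||u|| = √((3)² + (-11.765)²) = √(147.4148) ≈ 12.1414,
  v_1 = u/||u|| ≈ (0.2471, -0.969) (||v_1|| = 1).

λ_1 = 18.765,  λ_2 = 6.235;  v_1 ≈ (0.2471, -0.969)


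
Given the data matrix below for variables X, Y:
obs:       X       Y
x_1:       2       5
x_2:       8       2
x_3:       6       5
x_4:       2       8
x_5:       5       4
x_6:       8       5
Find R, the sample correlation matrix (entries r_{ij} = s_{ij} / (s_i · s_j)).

Step 1 — column means:
  mean(X) = (2 + 8 + 6 + 2 + 5 + 8) / 6 = 31/6 = 5.1667
  mean(Y) = (5 + 2 + 5 + 8 + 4 + 5) / 6 = 29/6 = 4.8333

Step 2 — sample variances and covariances s[i,j] = (1/(n-1)) · Σ_k (x_{k,i} - mean_i) · (x_{k,j} - mean_j), with n-1 = 5:
  s[X,X] = ((-3.1667)·(-3.1667) + (2.8333)·(2.8333) + (0.8333)·(0.8333) + (-3.1667)·(-3.1667) + (-0.1667)·(-0.1667) + (2.8333)·(2.8333)) / 5 = 36.8333/5 = 7.3667
  s[X,Y] = ((-3.1667)·(0.1667) + (2.8333)·(-2.8333) + (0.8333)·(0.1667) + (-3.1667)·(3.1667) + (-0.1667)·(-0.8333) + (2.8333)·(0.1667)) / 5 = -17.8333/5 = -3.5667
  s[Y,Y] = ((0.1667)·(0.1667) + (-2.8333)·(-2.8333) + (0.1667)·(0.1667) + (3.1667)·(3.1667) + (-0.8333)·(-0.8333) + (0.1667)·(0.1667)) / 5 = 18.8333/5 = 3.7667
  Sample standard deviations s_i = √(s[i,i]):
  s(X) = √(7.3667) = 2.7142
  s(Y) = √(3.7667) = 1.9408

Step 3 — r_{ij} = s_{ij} / (s_i · s_j):
  r[X,X] = 1 (diagonal).
  r[X,Y] = -3.5667 / (2.7142 · 1.9408) = -3.5667 / 5.2676 = -0.6771
  r[Y,Y] = 1 (diagonal).

R is symmetric with unit diagonal. Assembling:

R = [[1, -0.6771],
 [-0.6771, 1]]


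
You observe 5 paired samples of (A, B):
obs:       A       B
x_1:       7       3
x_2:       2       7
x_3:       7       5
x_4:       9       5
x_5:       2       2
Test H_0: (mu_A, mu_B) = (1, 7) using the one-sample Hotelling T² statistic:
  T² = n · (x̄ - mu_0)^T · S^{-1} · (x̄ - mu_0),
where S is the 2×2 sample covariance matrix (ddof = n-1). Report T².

Step 1 — sample mean vector:
  mean(A) = (7 + 2 + 7 + 9 + 2) / 5 = 27/5 = 5.4
  mean(B) = (3 + 7 + 5 + 5 + 2) / 5 = 22/5 = 4.4
  x̄ = (5.4, 4.4),  deviation x̄ - mu_0 = (5.4, 4.4) - (1, 7) = (4.4, -2.6).

Step 2 — sample covariance matrix, S[i,j] = (1/(n-1)) · Σ_k (x_{k,i} - mean_i) · (x_{k,j} - mean_j), divisor n-1 = 4:
  S[A,A] = ((1.6)·(1.6) + (-3.4)·(-3.4) + (1.6)·(1.6) + (3.6)·(3.6) + (-3.4)·(-3.4)) / 4 = 41.2/4 = 10.3
  S[A,B] = ((1.6)·(-1.4) + (-3.4)·(2.6) + (1.6)·(0.6) + (3.6)·(0.6) + (-3.4)·(-2.4)) / 4 = 0.2/4 = 0.05
  S[B,B] = ((-1.4)·(-1.4) + (2.6)·(2.6) + (0.6)·(0.6) + (0.6)·(0.6) + (-2.4)·(-2.4)) / 4 = 15.2/4 = 3.8
  S = [[10.3, 0.05],
 [0.05, 3.8]].

Step 3 — invert S. det(S) = 10.3·3.8 - (0.05)² = 39.1375.
  S^{-1} = (1/det) · [[d, -b], [-b, a]] = [[0.0971, -0.0013],
 [-0.0013, 0.2632]].

Step 4 — quadratic form (x̄ - mu_0)^T · S^{-1} · (x̄ - mu_0):
  S^{-1} · (x̄ - mu_0) = (0.4305, -0.6899),
  (x̄ - mu_0)^T · [...] = (4.4)·(0.4305) + (-2.6)·(-0.6899) = 3.688.

Step 5 — scale by n: T² = 5 · 3.688 = 18.4401.

T² ≈ 18.4401


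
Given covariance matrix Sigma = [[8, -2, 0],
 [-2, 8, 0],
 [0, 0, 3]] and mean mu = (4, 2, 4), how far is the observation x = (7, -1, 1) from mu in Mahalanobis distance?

Step 1 — centre the observation: (x - mu) = (3, -3, -3).

Step 2 — invert Sigma (cofactor / det for 3×3, or solve directly):
  Sigma^{-1} = [[0.1333, 0.0333, 0],
 [0.0333, 0.1333, 0],
 [0, 0, 0.3333]].

Step 3 — form the quadratic (x - mu)^T · Sigma^{-1} · (x - mu):
  Sigma^{-1} · (x - mu) = (0.3, -0.3, -1).
  (x - mu)^T · [Sigma^{-1} · (x - mu)] = (3)·(0.3) + (-3)·(-0.3) + (-3)·(-1) = 4.8.

Step 4 — take square root: d = √(4.8) ≈ 2.1909.

d(x, mu) = √(4.8) ≈ 2.1909


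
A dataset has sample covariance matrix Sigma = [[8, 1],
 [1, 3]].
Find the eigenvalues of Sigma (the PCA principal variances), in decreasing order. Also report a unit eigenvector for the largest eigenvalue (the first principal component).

Step 1 — characteristic polynomial of 2×2 Sigma:
  det(Sigma - λI) = λ² - trace · λ + det = 0.
  trace = 8 + 3 = 11, det = 8·3 - (1)² = 23.
Step 2 — discriminant:
  Δ = trace² - 4·det = 121 - 92 = 29.
Step 3 — eigenvalues:
  λ = (trace ± √Δ)/2 = (11 ± 5.3852)/2,
  λ_1 = 8.1926,  λ_2 = 2.8074.

Step 4 — unit eigenvector for λ_1: solve (Sigma - λ_1 I)v = 0. First row:
  (8 - 8.1926)·v_x + (1)·v_y = 0, i.e. (-0.1926)·v_x + (1)·v_y = 0,
  so v ∝ (b, λ_1 - a) = (1, 0.1926) = u.
  ||u|| = √((1)² + (0.1926)²) = √(1.0371) ≈ 1.0184,
  v_1 = u/||u|| ≈ (0.982, 0.1891) (||v_1|| = 1).

λ_1 = 8.1926,  λ_2 = 2.8074;  v_1 ≈ (0.982, 0.1891)


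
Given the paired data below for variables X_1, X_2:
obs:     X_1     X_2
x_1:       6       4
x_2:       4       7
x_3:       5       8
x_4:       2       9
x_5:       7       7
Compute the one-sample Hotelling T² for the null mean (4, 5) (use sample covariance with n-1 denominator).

Step 1 — sample mean vector:
  mean(X_1) = (6 + 4 + 5 + 2 + 7) / 5 = 24/5 = 4.8
  mean(X_2) = (4 + 7 + 8 + 9 + 7) / 5 = 35/5 = 7
  x̄ = (4.8, 7),  deviation x̄ - mu_0 = (4.8, 7) - (4, 5) = (0.8, 2).

Step 2 — sample covariance matrix, S[i,j] = (1/(n-1)) · Σ_k (x_{k,i} - mean_i) · (x_{k,j} - mean_j), divisor n-1 = 4:
  S[X_1,X_1] = ((1.2)·(1.2) + (-0.8)·(-0.8) + (0.2)·(0.2) + (-2.8)·(-2.8) + (2.2)·(2.2)) / 4 = 14.8/4 = 3.7
  S[X_1,X_2] = ((1.2)·(-3) + (-0.8)·(0) + (0.2)·(1) + (-2.8)·(2) + (2.2)·(0)) / 4 = -9/4 = -2.25
  S[X_2,X_2] = ((-3)·(-3) + (0)·(0) + (1)·(1) + (2)·(2) + (0)·(0)) / 4 = 14/4 = 3.5
  S = [[3.7, -2.25],
 [-2.25, 3.5]].

Step 3 — invert S. det(S) = 3.7·3.5 - (-2.25)² = 7.8875.
  S^{-1} = (1/det) · [[d, -b], [-b, a]] = [[0.4437, 0.2853],
 [0.2853, 0.4691]].

Step 4 — quadratic form (x̄ - mu_0)^T · S^{-1} · (x̄ - mu_0):
  S^{-1} · (x̄ - mu_0) = (0.9255, 1.1664),
  (x̄ - mu_0)^T · [...] = (0.8)·(0.9255) + (2)·(1.1664) = 3.0732.

Step 5 — scale by n: T² = 5 · 3.0732 = 15.3661.

T² ≈ 15.3661


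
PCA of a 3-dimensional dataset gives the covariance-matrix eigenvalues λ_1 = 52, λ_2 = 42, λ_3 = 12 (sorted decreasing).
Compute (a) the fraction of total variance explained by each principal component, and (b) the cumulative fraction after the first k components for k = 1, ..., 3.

Step 1 — total variance = trace(Sigma) = Σ λ_i = 52 + 42 + 12 = 106.

Step 2 — fraction explained by component i = λ_i / Σ λ:
  PC1: 52/106 = 0.4906
  PC2: 42/106 = 0.3962
  PC3: 12/106 = 0.1132

Step 3 — cumulative fraction after k components = (λ_1 + ... + λ_k) / Σ λ:
  k = 1: 52/106 = 0.4906
  k = 2: (52 + 42)/106 = 94/106 = 0.8868
  k = 3: (52 + 42 + 12)/106 = 106/106 = 1

Summary (fraction, with percent):

explained: PC1 0.4906 (49.06%), PC2 0.3962 (39.62%), PC3 0.1132 (11.32%);  cumulative: 0.4906, 0.8868, 1


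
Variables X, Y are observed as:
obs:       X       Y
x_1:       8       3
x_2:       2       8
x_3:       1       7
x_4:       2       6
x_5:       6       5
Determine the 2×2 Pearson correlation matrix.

Step 1 — column means:
  mean(X) = (8 + 2 + 1 + 2 + 6) / 5 = 19/5 = 3.8
  mean(Y) = (3 + 8 + 7 + 6 + 5) / 5 = 29/5 = 5.8

Step 2 — sample variances and covariances s[i,j] = (1/(n-1)) · Σ_k (x_{k,i} - mean_i) · (x_{k,j} - mean_j), with n-1 = 4:
  s[X,X] = ((4.2)·(4.2) + (-1.8)·(-1.8) + (-2.8)·(-2.8) + (-1.8)·(-1.8) + (2.2)·(2.2)) / 4 = 36.8/4 = 9.2
  s[X,Y] = ((4.2)·(-2.8) + (-1.8)·(2.2) + (-2.8)·(1.2) + (-1.8)·(0.2) + (2.2)·(-0.8)) / 4 = -21.2/4 = -5.3
  s[Y,Y] = ((-2.8)·(-2.8) + (2.2)·(2.2) + (1.2)·(1.2) + (0.2)·(0.2) + (-0.8)·(-0.8)) / 4 = 14.8/4 = 3.7
  Sample standard deviations s_i = √(s[i,i]):
  s(X) = √(9.2) = 3.0332
  s(Y) = √(3.7) = 1.9235

Step 3 — r_{ij} = s_{ij} / (s_i · s_j):
  r[X,X] = 1 (diagonal).
  r[X,Y] = -5.3 / (3.0332 · 1.9235) = -5.3 / 5.8344 = -0.9084
  r[Y,Y] = 1 (diagonal).

R is symmetric with unit diagonal. Assembling:

R = [[1, -0.9084],
 [-0.9084, 1]]


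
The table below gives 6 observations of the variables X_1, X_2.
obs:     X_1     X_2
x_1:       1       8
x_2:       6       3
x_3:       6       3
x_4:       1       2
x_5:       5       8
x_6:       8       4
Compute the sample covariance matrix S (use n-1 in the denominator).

Step 1 — column means:
  mean(X_1) = (1 + 6 + 6 + 1 + 5 + 8) / 6 = 27/6 = 4.5
  mean(X_2) = (8 + 3 + 3 + 2 + 8 + 4) / 6 = 28/6 = 4.6667

Step 2 — sample covariance S[i,j] = (1/(n-1)) · Σ_k (x_{k,i} - mean_i) · (x_{k,j} - mean_j), with n-1 = 5.
  S[X_1,X_1] = ((-3.5)·(-3.5) + (1.5)·(1.5) + (1.5)·(1.5) + (-3.5)·(-3.5) + (0.5)·(0.5) + (3.5)·(3.5)) / 5 = 41.5/5 = 8.3
  S[X_1,X_2] = ((-3.5)·(3.3333) + (1.5)·(-1.6667) + (1.5)·(-1.6667) + (-3.5)·(-2.6667) + (0.5)·(3.3333) + (3.5)·(-0.6667)) / 5 = -8/5 = -1.6
  S[X_2,X_2] = ((3.3333)·(3.3333) + (-1.6667)·(-1.6667) + (-1.6667)·(-1.6667) + (-2.6667)·(-2.6667) + (3.3333)·(3.3333) + (-0.6667)·(-0.6667)) / 5 = 35.3333/5 = 7.0667

S is symmetric (S[j,i] = S[i,j]). Assembling:

S = [[8.3, -1.6],
 [-1.6, 7.0667]]


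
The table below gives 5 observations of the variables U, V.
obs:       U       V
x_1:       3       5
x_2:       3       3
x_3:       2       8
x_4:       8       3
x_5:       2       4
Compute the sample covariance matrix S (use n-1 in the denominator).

Step 1 — column means:
  mean(U) = (3 + 3 + 2 + 8 + 2) / 5 = 18/5 = 3.6
  mean(V) = (5 + 3 + 8 + 3 + 4) / 5 = 23/5 = 4.6

Step 2 — sample covariance S[i,j] = (1/(n-1)) · Σ_k (x_{k,i} - mean_i) · (x_{k,j} - mean_j), with n-1 = 4.
  S[U,U] = ((-0.6)·(-0.6) + (-0.6)·(-0.6) + (-1.6)·(-1.6) + (4.4)·(4.4) + (-1.6)·(-1.6)) / 4 = 25.2/4 = 6.3
  S[U,V] = ((-0.6)·(0.4) + (-0.6)·(-1.6) + (-1.6)·(3.4) + (4.4)·(-1.6) + (-1.6)·(-0.6)) / 4 = -10.8/4 = -2.7
  S[V,V] = ((0.4)·(0.4) + (-1.6)·(-1.6) + (3.4)·(3.4) + (-1.6)·(-1.6) + (-0.6)·(-0.6)) / 4 = 17.2/4 = 4.3

S is symmetric (S[j,i] = S[i,j]). Assembling:

S = [[6.3, -2.7],
 [-2.7, 4.3]]


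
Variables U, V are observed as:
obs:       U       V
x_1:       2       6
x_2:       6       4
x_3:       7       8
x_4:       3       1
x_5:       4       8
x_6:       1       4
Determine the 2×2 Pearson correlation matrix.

Step 1 — column means:
  mean(U) = (2 + 6 + 7 + 3 + 4 + 1) / 6 = 23/6 = 3.8333
  mean(V) = (6 + 4 + 8 + 1 + 8 + 4) / 6 = 31/6 = 5.1667

Step 2 — sample variances and covariances s[i,j] = (1/(n-1)) · Σ_k (x_{k,i} - mean_i) · (x_{k,j} - mean_j), with n-1 = 5:
  s[U,U] = ((-1.8333)·(-1.8333) + (2.1667)·(2.1667) + (3.1667)·(3.1667) + (-0.8333)·(-0.8333) + (0.1667)·(0.1667) + (-2.8333)·(-2.8333)) / 5 = 26.8333/5 = 5.3667
  s[U,V] = ((-1.8333)·(0.8333) + (2.1667)·(-1.1667) + (3.1667)·(2.8333) + (-0.8333)·(-4.1667) + (0.1667)·(2.8333) + (-2.8333)·(-1.1667)) / 5 = 12.1667/5 = 2.4333
  s[V,V] = ((0.8333)·(0.8333) + (-1.1667)·(-1.1667) + (2.8333)·(2.8333) + (-4.1667)·(-4.1667) + (2.8333)·(2.8333) + (-1.1667)·(-1.1667)) / 5 = 36.8333/5 = 7.3667
  Sample standard deviations s_i = √(s[i,i]):
  s(U) = √(5.3667) = 2.3166
  s(V) = √(7.3667) = 2.7142

Step 3 — r_{ij} = s_{ij} / (s_i · s_j):
  r[U,U] = 1 (diagonal).
  r[U,V] = 2.4333 / (2.3166 · 2.7142) = 2.4333 / 6.2876 = 0.387
  r[V,V] = 1 (diagonal).

R is symmetric with unit diagonal. Assembling:

R = [[1, 0.387],
 [0.387, 1]]


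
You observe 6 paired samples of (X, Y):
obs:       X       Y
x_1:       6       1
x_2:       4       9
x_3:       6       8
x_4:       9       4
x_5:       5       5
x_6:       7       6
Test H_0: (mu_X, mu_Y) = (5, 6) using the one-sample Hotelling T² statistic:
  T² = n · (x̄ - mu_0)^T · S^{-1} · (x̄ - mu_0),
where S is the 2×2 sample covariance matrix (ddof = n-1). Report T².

Step 1 — sample mean vector:
  mean(X) = (6 + 4 + 6 + 9 + 5 + 7) / 6 = 37/6 = 6.1667
  mean(Y) = (1 + 9 + 8 + 4 + 5 + 6) / 6 = 33/6 = 5.5
  x̄ = (6.1667, 5.5),  deviation x̄ - mu_0 = (6.1667, 5.5) - (5, 6) = (1.1667, -0.5).

Step 2 — sample covariance matrix, S[i,j] = (1/(n-1)) · Σ_k (x_{k,i} - mean_i) · (x_{k,j} - mean_j), divisor n-1 = 5:
  S[X,X] = ((-0.1667)·(-0.1667) + (-2.1667)·(-2.1667) + (-0.1667)·(-0.1667) + (2.8333)·(2.8333) + (-1.1667)·(-1.1667) + (0.8333)·(0.8333)) / 5 = 14.8333/5 = 2.9667
  S[X,Y] = ((-0.1667)·(-4.5) + (-2.1667)·(3.5) + (-0.1667)·(2.5) + (2.8333)·(-1.5) + (-1.1667)·(-0.5) + (0.8333)·(0.5)) / 5 = -10.5/5 = -2.1
  S[Y,Y] = ((-4.5)·(-4.5) + (3.5)·(3.5) + (2.5)·(2.5) + (-1.5)·(-1.5) + (-0.5)·(-0.5) + (0.5)·(0.5)) / 5 = 41.5/5 = 8.3
  S = [[2.9667, -2.1],
 [-2.1, 8.3]].

Step 3 — invert S. det(S) = 2.9667·8.3 - (-2.1)² = 20.2133.
  S^{-1} = (1/det) · [[d, -b], [-b, a]] = [[0.4106, 0.1039],
 [0.1039, 0.1468]].

Step 4 — quadratic form (x̄ - mu_0)^T · S^{-1} · (x̄ - mu_0):
  S^{-1} · (x̄ - mu_0) = (0.4271, 0.0478),
  (x̄ - mu_0)^T · [...] = (1.1667)·(0.4271) + (-0.5)·(0.0478) = 0.4744.

Step 5 — scale by n: T² = 6 · 0.4744 = 2.8463.

T² ≈ 2.8463
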